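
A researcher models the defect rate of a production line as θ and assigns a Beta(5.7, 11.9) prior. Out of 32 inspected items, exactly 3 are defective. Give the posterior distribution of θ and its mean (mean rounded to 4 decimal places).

Posterior: Beta(8.7, 40.9); mean ≈ 0.1754

The binomial likelihood is conjugate to the Beta prior: with 3 successes and 29 failures, the posterior is Beta(5.7+3, 11.9+29) = Beta(8.7, 40.9).
E[θ | data] = 8.7/(8.7+40.9) = 0.1754.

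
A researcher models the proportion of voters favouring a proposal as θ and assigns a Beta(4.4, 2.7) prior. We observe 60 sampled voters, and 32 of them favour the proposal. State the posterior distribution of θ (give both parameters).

Observing 32 successes and 28 failures updates Beta(4.4, 2.7) by adding the success and failure counts to the two shape parameters: α = 4.4+32 = 36.4, β = 2.7+28 = 30.7.

Posterior: Beta(36.4, 30.7)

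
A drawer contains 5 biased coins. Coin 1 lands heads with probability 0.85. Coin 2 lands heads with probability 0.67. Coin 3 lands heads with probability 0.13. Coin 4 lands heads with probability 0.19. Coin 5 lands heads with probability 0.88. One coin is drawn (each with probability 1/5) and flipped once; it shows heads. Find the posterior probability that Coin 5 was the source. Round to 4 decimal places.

Posterior probability ≈ 0.3235

Tabulate prior·likelihood by source: [1] prior 0.2, lik 0.85, product 0.1700; [2] prior 0.2, lik 0.67, product 0.1340; [3] prior 0.2, lik 0.13, product 0.02600; [4] prior 0.2, lik 0.19, product 0.03800; [5] prior 0.2, lik 0.88, product 0.1760.
Normalizing constant = 0.54400; the posterior for Coin 5 is its product over the sum, 0.1760/0.54400 = 0.3235.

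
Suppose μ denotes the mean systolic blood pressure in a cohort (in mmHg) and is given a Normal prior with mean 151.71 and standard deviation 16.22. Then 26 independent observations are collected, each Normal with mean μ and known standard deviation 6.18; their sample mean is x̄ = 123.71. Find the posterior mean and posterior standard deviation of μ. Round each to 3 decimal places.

Posterior mean ≈ 123.865; posterior SD ≈ 1.209

With known σ, the Normal prior is conjugate. Weight on the data is w = (n/σ²)/(n/σ² + 1/τ₀²) = 0.680764/(0.680764+0.00380100) = 0.99445.
Posterior mean = w·x̄ + (1−w)·μ₀ = 0.99445·123.71 + 0.0055524·151.71 = 123.865. Posterior variance = 1/(0.680764+0.00380100) = 1.46078, so SD = 1.209.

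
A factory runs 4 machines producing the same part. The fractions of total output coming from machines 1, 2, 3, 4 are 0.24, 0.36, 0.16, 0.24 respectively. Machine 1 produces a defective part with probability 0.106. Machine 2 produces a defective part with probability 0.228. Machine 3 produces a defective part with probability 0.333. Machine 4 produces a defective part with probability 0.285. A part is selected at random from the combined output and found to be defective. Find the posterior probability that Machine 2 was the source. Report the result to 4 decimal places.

P(defective|M1) = 0.106; P(defective|M2) = 0.228; P(defective|M3) = 0.333; P(defective|M4) = 0.285.
Prior × likelihood for each source: 0.24·0.106=0.02544, 0.36·0.228=0.08208, 0.16·0.333=0.05328, 0.24·0.285=0.06840. Summing gives P(defective) = 0.22920.
P(Machine 2 | defective) = 0.08208 / 0.22920 = 0.3581.

Posterior probability ≈ 0.3581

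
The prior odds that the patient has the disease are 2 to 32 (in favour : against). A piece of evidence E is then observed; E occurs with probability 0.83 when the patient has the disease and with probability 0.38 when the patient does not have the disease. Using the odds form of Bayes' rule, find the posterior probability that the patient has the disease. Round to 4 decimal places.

Posterior probability ≈ 0.1201

Prior odds = 2/32 = 0.062500. In log-odds, ln(0.062500) = -2.7726.
Add log likelihood ratio: ln(2.1842) = 0.78125.
Posterior log-odds = -1.9913, so posterior odds = exp(-1.9913) = 0.13651. Converting, P(H|E) = 0.13651/1.1365 = 0.1201.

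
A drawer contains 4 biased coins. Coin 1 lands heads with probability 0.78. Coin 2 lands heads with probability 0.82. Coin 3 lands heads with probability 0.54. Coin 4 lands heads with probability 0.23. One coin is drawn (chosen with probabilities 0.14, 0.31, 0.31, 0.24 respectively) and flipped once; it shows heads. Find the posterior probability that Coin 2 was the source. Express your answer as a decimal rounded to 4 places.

Posterior probability ≈ 0.4338

P(heads|C1) = 0.78; P(heads|C2) = 0.82; P(heads|C3) = 0.54; P(heads|C4) = 0.23.
Prior × likelihood for each source: 0.14·0.78=0.1092, 0.31·0.82=0.2542, 0.31·0.54=0.1674, 0.24·0.23=0.05520. Summing gives P(heads) = 0.58600.
P(Coin 2 | heads) = 0.2542 / 0.58600 = 0.4338.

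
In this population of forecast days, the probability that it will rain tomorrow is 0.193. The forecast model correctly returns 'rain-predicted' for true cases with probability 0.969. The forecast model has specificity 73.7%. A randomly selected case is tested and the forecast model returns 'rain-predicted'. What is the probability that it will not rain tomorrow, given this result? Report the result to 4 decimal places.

P(¬H | E) ≈ 0.5316

Let H be the event that it will rain tomorrow. P(H) = 0.193, so P(¬H) = 0.807. With E the 'rain-predicted' result, P(E|H) = 0.969 and P(E|¬H) = 0.263.
P(E) = 0.969·0.193 + 0.263·0.807 = 0.18702 + 0.21224 = 0.39926.
By Bayes' theorem, P(H|E) = 0.18702 / 0.39926 = 0.4684. Hence P(¬H|E) = 1 − 0.4684 = 0.5316.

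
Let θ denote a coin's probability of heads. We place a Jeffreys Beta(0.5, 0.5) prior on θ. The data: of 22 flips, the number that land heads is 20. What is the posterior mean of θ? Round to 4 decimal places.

Posterior mean ≈ 0.8913

Observing 20 successes and 2 failures updates Beta(0.5, 0.5) by adding the success and failure counts to the two shape parameters: α = 0.5+20 = 20.5, β = 0.5+2 = 2.5.
E[θ | data] = 20.5/(20.5+2.5) = 0.8913.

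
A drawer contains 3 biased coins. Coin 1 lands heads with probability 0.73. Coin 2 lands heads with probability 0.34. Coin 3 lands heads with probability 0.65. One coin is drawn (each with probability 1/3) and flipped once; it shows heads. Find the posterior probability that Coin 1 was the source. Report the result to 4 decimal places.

Posterior probability ≈ 0.4244

P(heads|C1) = 0.73; P(heads|C2) = 0.34; P(heads|C3) = 0.65.
Prior × likelihood for each source: 0.333333·0.73=0.2433, 0.333333·0.34=0.1133, 0.333333·0.65=0.2167. Summing gives P(heads) = 0.57333.
P(Coin 1 | heads) = 0.2433 / 0.57333 = 0.4244.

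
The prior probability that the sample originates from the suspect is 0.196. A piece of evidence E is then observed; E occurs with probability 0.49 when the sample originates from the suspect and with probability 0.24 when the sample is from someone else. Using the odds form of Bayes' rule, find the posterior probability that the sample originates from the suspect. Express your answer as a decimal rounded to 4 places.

Posterior probability ≈ 0.3323

Prior odds = 0.196/(1−0.196) = 0.24378.
Likelihood ratio for E = 0.49/0.24 = 2.0417.
Posterior odds = prior odds × LR = 0.49772.
Posterior probability = odds/(1+odds) = 0.49772/1.4977 = 0.3323.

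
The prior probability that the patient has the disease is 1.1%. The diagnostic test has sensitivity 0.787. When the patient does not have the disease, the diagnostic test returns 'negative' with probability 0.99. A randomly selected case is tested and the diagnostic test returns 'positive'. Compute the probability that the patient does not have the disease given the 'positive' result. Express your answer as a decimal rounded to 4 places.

P(¬H | E) ≈ 0.5332

Let H be the event that the patient has the disease. P(H) = 0.011, so P(¬H) = 0.989. With E the 'positive' result, P(E|H) = 0.787 and P(E|¬H) = 0.01.
P(E) = 0.787·0.011 + 0.01·0.989 = 0.0086570 + 0.0098900 = 0.018547.
By Bayes' theorem, P(H|E) = 0.0086570 / 0.018547 = 0.4668. Hence P(¬H|E) = 1 − 0.4668 = 0.5332.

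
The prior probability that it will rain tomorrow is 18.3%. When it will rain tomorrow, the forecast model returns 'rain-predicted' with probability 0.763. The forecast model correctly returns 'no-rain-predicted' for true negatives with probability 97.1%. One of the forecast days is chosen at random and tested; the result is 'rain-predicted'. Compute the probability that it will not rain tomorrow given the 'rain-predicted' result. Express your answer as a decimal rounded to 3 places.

P(¬H | E) ≈ 0.145

Let H be the event that it will rain tomorrow. P(H) = 0.183, so P(¬H) = 0.817. With E the 'rain-predicted' result, P(E|H) = 0.763 and P(E|¬H) = 0.029.
P(E) = 0.763·0.183 + 0.029·0.817 = 0.13963 + 0.023693 = 0.16332.
By Bayes' theorem, P(H|E) = 0.13963 / 0.16332 = 0.855. Hence P(¬H|E) = 1 − 0.855 = 0.145.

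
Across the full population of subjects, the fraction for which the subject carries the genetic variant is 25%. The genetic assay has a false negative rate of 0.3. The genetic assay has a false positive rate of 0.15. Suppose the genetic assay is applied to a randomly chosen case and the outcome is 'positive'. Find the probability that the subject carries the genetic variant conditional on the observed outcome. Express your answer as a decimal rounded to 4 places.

Write H for 'the subject carries the genetic variant'. Prior odds H:¬H = 0.25/0.75 = 0.33333. For the 'positive' outcome, the likelihood ratio is 0.7/0.15 = 4.6667.
Posterior odds = 0.33333 × 4.6667 = 1.5556, so P(H|E) = 1.5556/(1+1.5556) = 0.6087.

P(H | E) ≈ 0.6087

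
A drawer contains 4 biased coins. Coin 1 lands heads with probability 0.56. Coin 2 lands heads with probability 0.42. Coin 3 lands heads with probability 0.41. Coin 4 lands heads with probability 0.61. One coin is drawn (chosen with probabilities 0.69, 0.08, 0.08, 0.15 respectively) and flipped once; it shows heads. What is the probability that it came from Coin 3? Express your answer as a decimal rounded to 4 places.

P(heads|C1) = 0.56; P(heads|C2) = 0.42; P(heads|C3) = 0.41; P(heads|C4) = 0.61.
Prior × likelihood for each source: 0.69·0.56=0.3864, 0.08·0.42=0.03360, 0.08·0.41=0.03280, 0.15·0.61=0.09150. Summing gives P(heads) = 0.54430.
P(Coin 3 | heads) = 0.03280 / 0.54430 = 0.0603.

Posterior probability ≈ 0.0603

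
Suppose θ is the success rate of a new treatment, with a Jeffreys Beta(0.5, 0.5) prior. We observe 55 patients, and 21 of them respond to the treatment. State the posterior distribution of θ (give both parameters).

Posterior: Beta(21.5, 34.5)

The binomial likelihood is conjugate to the Beta prior: with 21 successes and 34 failures, the posterior is Beta(0.5+21, 0.5+34) = Beta(21.5, 34.5).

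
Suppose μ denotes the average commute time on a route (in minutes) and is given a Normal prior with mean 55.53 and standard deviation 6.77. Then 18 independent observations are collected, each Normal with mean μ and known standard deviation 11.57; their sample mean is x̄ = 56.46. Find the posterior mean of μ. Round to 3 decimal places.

With known σ, the Normal prior is conjugate. Weight on the data is w = (n/σ²)/(n/σ² + 1/τ₀²) = 0.134464/(0.134464+0.0218184) = 0.86039.
Posterior mean = w·x̄ + (1−w)·μ₀ = 0.86039·56.46 + 0.13961·55.53 = 56.330.

Posterior mean ≈ 56.330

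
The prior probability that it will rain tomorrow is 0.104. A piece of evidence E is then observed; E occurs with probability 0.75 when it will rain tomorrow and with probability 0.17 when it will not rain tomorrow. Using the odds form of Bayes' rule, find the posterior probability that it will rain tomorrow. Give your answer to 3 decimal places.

Prior odds = 0.104/(1−0.104) = 0.11607.
Likelihood ratio for E = 0.75/0.17 = 4.4118.
Posterior odds = prior odds × LR = 0.51208.
Posterior probability = odds/(1+odds) = 0.51208/1.5121 = 0.339.

Posterior probability ≈ 0.339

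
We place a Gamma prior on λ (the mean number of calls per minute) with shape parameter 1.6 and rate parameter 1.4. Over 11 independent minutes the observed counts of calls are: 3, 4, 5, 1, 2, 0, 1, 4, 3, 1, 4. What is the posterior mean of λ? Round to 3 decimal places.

Total count ∑xᵢ = 28 over n = 11 minutes.
Gamma is conjugate to the Poisson likelihood: posterior is Gamma(shape = 1.6+28 = 29.6, rate = 1.4+11 = 12.4).
Posterior mean = shape/rate = 29.6/12.4 = 2.387.

Posterior mean ≈ 2.387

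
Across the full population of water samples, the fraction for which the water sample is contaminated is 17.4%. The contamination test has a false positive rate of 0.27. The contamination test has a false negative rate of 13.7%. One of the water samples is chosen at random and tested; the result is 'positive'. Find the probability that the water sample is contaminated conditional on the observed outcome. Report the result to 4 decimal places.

Let H be the event that the water sample is contaminated. P(H) = 0.174, so P(¬H) = 0.826. With E the 'positive' result, P(E|H) = 0.863 and P(E|¬H) = 0.27.
P(E) = 0.863·0.174 + 0.27·0.826 = 0.15016 + 0.22302 = 0.37318.
By Bayes' theorem, P(H|E) = 0.15016 / 0.37318 = 0.4024.

P(H | E) ≈ 0.4024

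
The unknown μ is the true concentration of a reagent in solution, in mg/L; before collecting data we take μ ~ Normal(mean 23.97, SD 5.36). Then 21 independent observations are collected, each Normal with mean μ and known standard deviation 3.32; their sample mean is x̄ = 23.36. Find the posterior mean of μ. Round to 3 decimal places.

Posterior mean ≈ 23.371

Prior precision 1/τ₀² = 1/5.36² = 0.0348073; data precision n/σ² = 21/3.32² = 1.90521.
Posterior precision = 0.0348073 + 1.90521 = 1.94002.
Posterior mean = (0.0348073·23.97 + 1.90521·23.36) / 1.94002 = 23.371.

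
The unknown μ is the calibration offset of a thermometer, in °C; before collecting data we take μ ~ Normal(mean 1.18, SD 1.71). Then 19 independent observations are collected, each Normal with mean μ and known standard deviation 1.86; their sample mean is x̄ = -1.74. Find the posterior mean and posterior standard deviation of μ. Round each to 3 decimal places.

With known σ, the Normal prior is conjugate. Weight on the data is w = (n/σ²)/(n/σ² + 1/τ₀²) = 5.49196/(5.49196+0.341986) = 0.94138.
Posterior mean = w·x̄ + (1−w)·μ₀ = 0.94138·-1.74 + 0.058620·1.18 = -1.569. Posterior variance = 1/(5.49196+0.341986) = 0.171410, so SD = 0.414.

Posterior mean ≈ -1.569; posterior SD ≈ 0.414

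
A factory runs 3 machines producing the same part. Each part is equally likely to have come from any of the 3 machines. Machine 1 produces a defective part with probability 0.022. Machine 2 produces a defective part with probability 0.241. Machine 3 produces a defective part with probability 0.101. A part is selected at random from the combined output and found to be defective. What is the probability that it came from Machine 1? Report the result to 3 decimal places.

P(defective|M1) = 0.022; P(defective|M2) = 0.241; P(defective|M3) = 0.101.
Prior × likelihood for each source: 0.333333·0.022=0.007333, 0.333333·0.241=0.08033, 0.333333·0.101=0.03367. Summing gives P(defective) = 0.12133.
P(Machine 1 | defective) = 0.007333 / 0.12133 = 0.060.

Posterior probability ≈ 0.060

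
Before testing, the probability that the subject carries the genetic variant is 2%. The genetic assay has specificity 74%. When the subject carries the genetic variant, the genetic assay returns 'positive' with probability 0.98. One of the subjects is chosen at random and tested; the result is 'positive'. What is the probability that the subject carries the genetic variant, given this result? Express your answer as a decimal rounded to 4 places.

Let H be the event that the subject carries the genetic variant. P(H) = 0.02, so P(¬H) = 0.98. With E the 'positive' result, P(E|H) = 0.98 and P(E|¬H) = 0.26.
P(E) = 0.98·0.02 + 0.26·0.98 = 0.019600 + 0.25480 = 0.27440.
By Bayes' theorem, P(H|E) = 0.019600 / 0.27440 = 0.0714.

P(H | E) ≈ 0.0714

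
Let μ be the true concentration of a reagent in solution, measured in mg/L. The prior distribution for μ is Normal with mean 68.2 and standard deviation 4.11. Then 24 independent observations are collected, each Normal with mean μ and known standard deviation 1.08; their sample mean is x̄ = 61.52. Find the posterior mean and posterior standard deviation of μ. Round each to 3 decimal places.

Posterior mean ≈ 61.539; posterior SD ≈ 0.220

With known σ, the Normal prior is conjugate. Weight on the data is w = (n/σ²)/(n/σ² + 1/τ₀²) = 20.5761/(20.5761+0.0591993) = 0.99713.
Posterior mean = w·x̄ + (1−w)·μ₀ = 0.99713·61.52 + 0.0028688·68.2 = 61.539. Posterior variance = 1/(20.5761+0.0591993) = 0.0484606, so SD = 0.220.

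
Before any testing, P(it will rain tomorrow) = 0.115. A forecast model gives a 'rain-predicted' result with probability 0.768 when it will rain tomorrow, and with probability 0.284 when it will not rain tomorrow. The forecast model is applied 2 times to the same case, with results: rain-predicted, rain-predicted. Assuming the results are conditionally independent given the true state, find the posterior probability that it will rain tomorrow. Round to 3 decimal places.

Posterior P(H) ≈ 0.487

Let H be the event that it will rain tomorrow; start with P(H) = 0.115. P('rain-predicted'|H) = 0.768, P('rain-predicted'|¬H) = 0.284.
Update on result 1 ('rain-predicted'): P(H) ← 0.768·0.1150 / (0.768·0.1150 + 0.284·0.8850) = 0.088320/0.33966 = 0.2600.
Update on result 2 ('rain-predicted'): P(H) ← 0.768·0.2600 / (0.768·0.2600 + 0.284·0.7400) = 0.19970/0.40985 = 0.4872.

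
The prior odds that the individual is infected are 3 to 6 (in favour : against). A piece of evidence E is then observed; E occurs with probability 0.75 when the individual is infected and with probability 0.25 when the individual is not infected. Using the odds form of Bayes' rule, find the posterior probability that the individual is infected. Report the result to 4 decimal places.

Posterior probability ≈ 0.6000

Prior odds = 3/6 = 0.50000. In log-odds, ln(0.50000) = -0.69315.
Add log likelihood ratio: ln(3.0000) = 1.0986.
Posterior log-odds = 0.40547, so posterior odds = exp(0.40547) = 1.5000. Converting, P(H|E) = 1.5000/2.5000 = 0.6000.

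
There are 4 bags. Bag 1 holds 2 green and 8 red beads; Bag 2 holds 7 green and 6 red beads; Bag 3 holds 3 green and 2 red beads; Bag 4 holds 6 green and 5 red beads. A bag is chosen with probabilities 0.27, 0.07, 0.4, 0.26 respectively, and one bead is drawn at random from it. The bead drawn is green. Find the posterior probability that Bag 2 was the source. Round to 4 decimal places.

Posterior probability ≈ 0.0796

Tabulate prior·likelihood by source: [1] prior 0.27, lik 0.2, product 0.05400; [2] prior 0.07, lik 0.5385, product 0.03769; [3] prior 0.4, lik 0.6, product 0.2400; [4] prior 0.26, lik 0.5455, product 0.1418.
Normalizing constant = 0.47351; the posterior for Bag 2 is its product over the sum, 0.03769/0.47351 = 0.0796.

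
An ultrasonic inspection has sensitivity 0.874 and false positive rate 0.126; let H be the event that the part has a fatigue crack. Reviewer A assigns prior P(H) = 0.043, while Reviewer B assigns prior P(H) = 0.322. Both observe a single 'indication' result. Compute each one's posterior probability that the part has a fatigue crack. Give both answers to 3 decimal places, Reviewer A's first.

Reviewer A: 0.238; Reviewer B: 0.767

The likelihood ratio for an 'indication' result is 0.874/0.126 = 6.9365.
Reviewer A: prior odds 0.043/0.957 = 0.044932; posterior odds 0.31167; posterior probability 0.238.
Reviewer B: prior odds 0.322/0.678 = 0.47493; posterior odds 3.2943; posterior probability 0.767.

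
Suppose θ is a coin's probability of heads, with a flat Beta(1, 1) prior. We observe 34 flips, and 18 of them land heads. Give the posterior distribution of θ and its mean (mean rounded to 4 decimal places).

Posterior: Beta(19, 17); mean ≈ 0.5278

The binomial likelihood is conjugate to the Beta prior: with 18 successes and 16 failures, the posterior is Beta(1+18, 1+16) = Beta(19, 17).
Posterior mean = α/(α+β) = 19/36 = 0.5278.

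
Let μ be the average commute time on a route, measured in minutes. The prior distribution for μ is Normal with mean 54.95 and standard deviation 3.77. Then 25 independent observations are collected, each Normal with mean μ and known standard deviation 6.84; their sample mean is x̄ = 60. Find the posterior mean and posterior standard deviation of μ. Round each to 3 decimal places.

Prior precision 1/τ₀² = 1/3.77² = 0.0703586; data precision n/σ² = 25/6.84² = 0.534352.
Posterior precision = 0.0703586 + 0.534352 = 0.604711, giving posterior SD = 1/√0.604711 = 1.286.
Posterior mean = (0.0703586·54.95 + 0.534352·60) / 0.604711 = 59.412.

Posterior mean ≈ 59.412; posterior SD ≈ 1.286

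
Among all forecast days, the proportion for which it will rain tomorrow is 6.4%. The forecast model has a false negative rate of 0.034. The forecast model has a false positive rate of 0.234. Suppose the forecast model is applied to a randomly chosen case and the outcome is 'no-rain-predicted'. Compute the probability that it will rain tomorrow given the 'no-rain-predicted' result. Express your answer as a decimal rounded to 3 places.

Let H be the event that it will rain tomorrow. P(H) = 0.064, so P(¬H) = 0.936. With E the 'no-rain-predicted' result, P(E|H) = 0.034 and P(E|¬H) = 0.766.
P(E) = 0.034·0.064 + 0.766·0.936 = 0.0021760 + 0.71698 = 0.71915.
By Bayes' theorem, P(H|E) = 0.0021760 / 0.71915 = 0.003.

P(H | E) ≈ 0.003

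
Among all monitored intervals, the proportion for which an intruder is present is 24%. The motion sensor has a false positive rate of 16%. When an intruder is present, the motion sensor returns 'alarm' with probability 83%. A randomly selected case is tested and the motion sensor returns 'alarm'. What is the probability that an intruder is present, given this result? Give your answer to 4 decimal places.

P(H | E) ≈ 0.6209

Write H for 'an intruder is present'. Prior odds H:¬H = 0.24/0.76 = 0.31579. For the 'alarm' outcome, the likelihood ratio is 0.83/0.16 = 5.1875.
Posterior odds = 0.31579 × 5.1875 = 1.6382, so P(H|E) = 1.6382/(1+1.6382) = 0.6209.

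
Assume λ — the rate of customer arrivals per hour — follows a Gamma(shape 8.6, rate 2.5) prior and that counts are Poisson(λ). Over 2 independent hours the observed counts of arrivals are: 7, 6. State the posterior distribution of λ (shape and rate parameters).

Posterior: Gamma(shape=21.6, rate=4.5)

Total count ∑xᵢ = 13 over n = 2 hours.
Gamma is conjugate to the Poisson likelihood: posterior is Gamma(shape = 8.6+13 = 21.6, rate = 2.5+2 = 4.5).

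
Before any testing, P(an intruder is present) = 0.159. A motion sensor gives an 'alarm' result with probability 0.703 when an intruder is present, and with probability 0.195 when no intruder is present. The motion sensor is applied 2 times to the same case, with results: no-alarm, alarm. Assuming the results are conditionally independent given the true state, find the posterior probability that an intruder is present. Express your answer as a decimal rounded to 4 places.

Posterior P(H) ≈ 0.2009

Let H be the event that an intruder is present; start with P(H) = 0.159. P('alarm'|H) = 0.703, P('alarm'|¬H) = 0.195.
Update on result 1 ('no-alarm'): P(H) ← 0.297·0.1590 / (0.297·0.1590 + 0.805·0.8410) = 0.047223/0.72423 = 0.0652.
Update on result 2 ('alarm'): P(H) ← 0.703·0.0652 / (0.703·0.0652 + 0.195·0.9348) = 0.045839/0.22812 = 0.2009.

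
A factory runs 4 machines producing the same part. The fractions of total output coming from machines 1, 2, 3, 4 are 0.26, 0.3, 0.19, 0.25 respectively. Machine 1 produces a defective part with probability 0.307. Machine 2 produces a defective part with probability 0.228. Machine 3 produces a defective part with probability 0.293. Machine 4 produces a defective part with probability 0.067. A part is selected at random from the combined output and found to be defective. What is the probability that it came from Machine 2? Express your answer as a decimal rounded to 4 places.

Posterior probability ≈ 0.3100

Tabulate prior·likelihood by source: [1] prior 0.26, lik 0.307, product 0.07982; [2] prior 0.3, lik 0.228, product 0.06840; [3] prior 0.19, lik 0.293, product 0.05567; [4] prior 0.25, lik 0.067, product 0.01675.
Normalizing constant = 0.22064; the posterior for Machine 2 is its product over the sum, 0.06840/0.22064 = 0.3100.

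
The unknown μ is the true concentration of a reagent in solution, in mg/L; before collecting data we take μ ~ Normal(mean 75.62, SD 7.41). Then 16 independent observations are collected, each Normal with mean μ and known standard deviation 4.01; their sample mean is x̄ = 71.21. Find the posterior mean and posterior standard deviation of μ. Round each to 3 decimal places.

With known σ, the Normal prior is conjugate. Weight on the data is w = (n/σ²)/(n/σ² + 1/τ₀²) = 0.995019/(0.995019+0.0182122) = 0.98203.
Posterior mean = w·x̄ + (1−w)·μ₀ = 0.98203·71.21 + 0.017974·75.62 = 71.289. Posterior variance = 1/(0.995019+0.0182122) = 0.986942, so SD = 0.993.

Posterior mean ≈ 71.289; posterior SD ≈ 0.993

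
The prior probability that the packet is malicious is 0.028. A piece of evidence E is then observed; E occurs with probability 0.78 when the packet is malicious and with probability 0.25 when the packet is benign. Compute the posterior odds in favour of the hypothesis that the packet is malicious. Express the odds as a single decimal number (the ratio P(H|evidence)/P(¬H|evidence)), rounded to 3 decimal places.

Posterior odds ≈ 0.090

Prior odds = 0.028/(1−0.028) = 0.028807. In log-odds, ln(0.028807) = -3.5472.
Add log likelihood ratio: ln(3.1200) = 1.1378.
Posterior log-odds = -2.4093, so posterior odds = exp(-2.4093) = 0.089877.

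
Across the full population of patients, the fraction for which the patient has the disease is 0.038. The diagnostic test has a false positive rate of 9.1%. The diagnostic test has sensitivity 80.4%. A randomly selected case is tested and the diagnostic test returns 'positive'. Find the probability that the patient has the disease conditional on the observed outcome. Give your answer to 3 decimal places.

P(H | E) ≈ 0.259

Let H be the event that the patient has the disease. P(H) = 0.038, so P(¬H) = 0.962. With E the 'positive' result, P(E|H) = 0.804 and P(E|¬H) = 0.091.
P(E) = 0.804·0.038 + 0.091·0.962 = 0.030552 + 0.087542 = 0.11809.
By Bayes' theorem, P(H|E) = 0.030552 / 0.11809 = 0.259.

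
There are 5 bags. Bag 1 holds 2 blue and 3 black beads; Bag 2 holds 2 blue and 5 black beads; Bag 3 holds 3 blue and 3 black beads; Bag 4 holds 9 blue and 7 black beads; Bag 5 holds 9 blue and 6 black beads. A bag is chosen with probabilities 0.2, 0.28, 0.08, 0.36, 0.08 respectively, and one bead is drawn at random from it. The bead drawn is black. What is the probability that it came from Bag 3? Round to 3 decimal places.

Posterior probability ≈ 0.073

Tabulate prior·likelihood by source: [1] prior 0.2, lik 0.6, product 0.1200; [2] prior 0.28, lik 0.7143, product 0.2000; [3] prior 0.08, lik 0.5, product 0.04000; [4] prior 0.36, lik 0.4375, product 0.1575; [5] prior 0.08, lik 0.4, product 0.03200.
Normalizing constant = 0.54950; the posterior for Bag 3 is its product over the sum, 0.04000/0.54950 = 0.073.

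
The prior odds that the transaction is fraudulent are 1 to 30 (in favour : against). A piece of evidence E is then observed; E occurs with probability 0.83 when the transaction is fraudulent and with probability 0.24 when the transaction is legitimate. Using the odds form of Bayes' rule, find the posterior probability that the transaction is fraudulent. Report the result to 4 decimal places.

Prior odds = 1/30 = 0.033333.
Likelihood ratio for E = 0.83/0.24 = 3.4583.
Posterior odds = prior odds × LR = 0.11528.
Posterior probability = odds/(1+odds) = 0.11528/1.1153 = 0.1034.

Posterior probability ≈ 0.1034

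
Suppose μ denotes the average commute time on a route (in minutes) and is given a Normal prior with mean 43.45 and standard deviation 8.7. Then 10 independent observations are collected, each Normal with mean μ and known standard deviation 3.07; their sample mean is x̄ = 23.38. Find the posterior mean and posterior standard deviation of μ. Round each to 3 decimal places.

Posterior mean ≈ 23.627; posterior SD ≈ 0.965

Prior precision 1/τ₀² = 1/8.7² = 0.0132118; data precision n/σ² = 10/3.07² = 1.06102.
Posterior precision = 0.0132118 + 1.06102 = 1.07423, giving posterior SD = 1/√1.07423 = 0.965.
Posterior mean = (0.0132118·43.45 + 1.06102·23.38) / 1.07423 = 23.627.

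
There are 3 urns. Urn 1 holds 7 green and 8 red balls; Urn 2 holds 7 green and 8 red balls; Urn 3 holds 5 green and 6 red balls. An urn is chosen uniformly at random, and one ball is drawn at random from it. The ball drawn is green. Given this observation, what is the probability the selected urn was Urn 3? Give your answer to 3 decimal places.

Posterior probability ≈ 0.328

Tabulate prior·likelihood by source: [1] prior 0.333333, lik 0.4667, product 0.1556; [2] prior 0.333333, lik 0.4667, product 0.1556; [3] prior 0.333333, lik 0.4545, product 0.1515.
Normalizing constant = 0.46263; the posterior for Urn 3 is its product over the sum, 0.1515/0.46263 = 0.328.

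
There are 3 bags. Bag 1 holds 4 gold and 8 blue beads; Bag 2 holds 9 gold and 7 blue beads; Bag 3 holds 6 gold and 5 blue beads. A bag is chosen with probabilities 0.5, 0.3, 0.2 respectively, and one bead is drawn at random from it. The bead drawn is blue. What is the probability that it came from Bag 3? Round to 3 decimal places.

P(blue|Bag 1) = 0.6667; P(blue|Bag 2) = 0.4375; P(blue|Bag 3) = 0.4545.
Prior × likelihood for each source: 0.5·0.6667=0.3333, 0.3·0.4375=0.1313, 0.2·0.4545=0.09091. Summing gives P(blue) = 0.55549.
P(Bag 3 | blue) = 0.09091 / 0.55549 = 0.164.

Posterior probability ≈ 0.164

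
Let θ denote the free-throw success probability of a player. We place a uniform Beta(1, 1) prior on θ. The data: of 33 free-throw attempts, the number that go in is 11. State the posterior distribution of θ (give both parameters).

Posterior: Beta(12, 23)

The binomial likelihood is conjugate to the Beta prior: with 11 successes and 22 failures, the posterior is Beta(1+11, 1+22) = Beta(12, 23).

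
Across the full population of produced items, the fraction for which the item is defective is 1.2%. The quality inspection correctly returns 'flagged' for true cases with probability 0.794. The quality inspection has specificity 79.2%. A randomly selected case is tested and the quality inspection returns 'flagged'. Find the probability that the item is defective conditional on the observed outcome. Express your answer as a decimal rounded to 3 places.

Write H for 'the item is defective'. Prior odds H:¬H = 0.012/0.988 = 0.012146. For the 'flagged' outcome, the likelihood ratio is 0.794/0.208 = 3.8173.
Posterior odds = 0.012146 × 3.8173 = 0.046364, so P(H|E) = 0.046364/(1+0.046364) = 0.044.

P(H | E) ≈ 0.044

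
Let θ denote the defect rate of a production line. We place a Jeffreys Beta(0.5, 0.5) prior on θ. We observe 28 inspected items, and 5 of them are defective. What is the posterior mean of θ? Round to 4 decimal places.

Observing 5 successes and 23 failures updates Beta(0.5, 0.5) by adding the success and failure counts to the two shape parameters: α = 0.5+5 = 5.5, β = 0.5+23 = 23.5.
E[θ | data] = 5.5/(5.5+23.5) = 0.1897.

Posterior mean ≈ 0.1897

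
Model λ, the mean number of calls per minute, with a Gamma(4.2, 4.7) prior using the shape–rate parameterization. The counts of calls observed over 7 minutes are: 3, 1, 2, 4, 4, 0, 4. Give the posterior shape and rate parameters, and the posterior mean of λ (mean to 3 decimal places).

Posterior: Gamma(shape=22.2, rate=11.7); mean ≈ 1.897

The Poisson likelihood adds the total count to the shape and the number of exposure periods to the rate. Here ∑xᵢ = 18 and n = 7, so shape 4.2→22.2 and rate 4.7→11.7.
Posterior mean = shape/rate = 22.2/11.7 = 1.897.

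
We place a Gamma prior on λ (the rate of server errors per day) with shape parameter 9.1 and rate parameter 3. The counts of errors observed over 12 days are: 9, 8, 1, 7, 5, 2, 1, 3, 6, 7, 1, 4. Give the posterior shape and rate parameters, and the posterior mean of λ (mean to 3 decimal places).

Posterior: Gamma(shape=63.1, rate=15); mean ≈ 4.207

The Poisson likelihood adds the total count to the shape and the number of exposure periods to the rate. Here ∑xᵢ = 54 and n = 12, so shape 9.1→63.1 and rate 3→15.
Posterior mean = shape/rate = 63.1/15 = 4.207.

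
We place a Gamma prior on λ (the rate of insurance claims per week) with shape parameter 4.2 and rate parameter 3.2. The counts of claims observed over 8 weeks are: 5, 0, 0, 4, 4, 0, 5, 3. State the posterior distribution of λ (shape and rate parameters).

Posterior: Gamma(shape=25.2, rate=11.2)

The Poisson likelihood adds the total count to the shape and the number of exposure periods to the rate. Here ∑xᵢ = 21 and n = 8, so shape 4.2→25.2 and rate 3.2→11.2.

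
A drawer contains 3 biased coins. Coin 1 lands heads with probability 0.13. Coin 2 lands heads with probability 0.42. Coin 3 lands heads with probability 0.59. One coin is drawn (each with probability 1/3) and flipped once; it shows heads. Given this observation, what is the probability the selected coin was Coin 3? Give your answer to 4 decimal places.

P(heads|C1) = 0.13; P(heads|C2) = 0.42; P(heads|C3) = 0.59.
Prior × likelihood for each source: 0.333333·0.13=0.04333, 0.333333·0.42=0.1400, 0.333333·0.59=0.1967. Summing gives P(heads) = 0.38000.
P(Coin 3 | heads) = 0.1967 / 0.38000 = 0.5175.

Posterior probability ≈ 0.5175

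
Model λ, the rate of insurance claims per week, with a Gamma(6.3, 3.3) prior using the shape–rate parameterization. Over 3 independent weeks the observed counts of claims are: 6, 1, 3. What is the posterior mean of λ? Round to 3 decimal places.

Total count ∑xᵢ = 10 over n = 3 weeks.
Gamma is conjugate to the Poisson likelihood: posterior is Gamma(shape = 6.3+10 = 16.3, rate = 3.3+3 = 6.3).
E[λ | data] = 16.3/6.3 = 2.587.

Posterior mean ≈ 2.587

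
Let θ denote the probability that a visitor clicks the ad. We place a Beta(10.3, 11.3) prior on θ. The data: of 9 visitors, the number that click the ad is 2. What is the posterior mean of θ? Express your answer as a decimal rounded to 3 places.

Posterior mean ≈ 0.402

Observing 2 successes and 7 failures updates Beta(10.3, 11.3) by adding the success and failure counts to the two shape parameters: α = 10.3+2 = 12.3, β = 11.3+7 = 18.3.
Posterior mean = α/(α+β) = 12.3/30.6 = 0.402.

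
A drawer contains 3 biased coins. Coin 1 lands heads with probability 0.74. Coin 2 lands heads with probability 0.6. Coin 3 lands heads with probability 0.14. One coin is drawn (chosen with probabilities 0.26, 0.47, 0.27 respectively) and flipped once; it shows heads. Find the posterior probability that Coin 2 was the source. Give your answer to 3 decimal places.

Posterior probability ≈ 0.551

Tabulate prior·likelihood by source: [1] prior 0.26, lik 0.74, product 0.1924; [2] prior 0.47, lik 0.6, product 0.2820; [3] prior 0.27, lik 0.14, product 0.03780.
Normalizing constant = 0.51220; the posterior for Coin 2 is its product over the sum, 0.2820/0.51220 = 0.551.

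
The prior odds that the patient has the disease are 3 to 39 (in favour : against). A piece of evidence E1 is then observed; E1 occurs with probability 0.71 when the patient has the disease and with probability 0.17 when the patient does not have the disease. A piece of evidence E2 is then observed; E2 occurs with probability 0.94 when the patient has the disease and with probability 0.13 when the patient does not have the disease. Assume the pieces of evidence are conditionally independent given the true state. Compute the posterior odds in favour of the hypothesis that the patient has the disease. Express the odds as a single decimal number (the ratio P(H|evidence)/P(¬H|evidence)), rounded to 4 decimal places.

Prior odds = 3/39 = 0.076923. In log-odds, ln(0.076923) = -2.5649.
Add log likelihood ratios: ln(4.1765) + ln(7.2308) = 3.4078.
Posterior log-odds = 0.84286, so posterior odds = exp(0.84286) = 2.3230.

Posterior odds ≈ 2.3230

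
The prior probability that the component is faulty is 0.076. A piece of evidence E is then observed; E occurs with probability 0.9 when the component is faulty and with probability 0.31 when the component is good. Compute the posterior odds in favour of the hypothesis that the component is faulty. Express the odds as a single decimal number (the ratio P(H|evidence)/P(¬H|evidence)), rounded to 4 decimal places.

Prior odds = 0.076/(1−0.076) = 0.082251. In log-odds, ln(0.082251) = -2.4980.
Add log likelihood ratio: ln(2.9032) = 1.0658.
Posterior log-odds = -1.4322, so posterior odds = exp(-1.4322) = 0.23879.

Posterior odds ≈ 0.2388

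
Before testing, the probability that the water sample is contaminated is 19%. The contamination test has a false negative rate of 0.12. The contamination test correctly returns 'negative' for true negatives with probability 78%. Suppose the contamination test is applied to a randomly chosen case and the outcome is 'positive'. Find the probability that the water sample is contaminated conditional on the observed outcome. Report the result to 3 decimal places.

P(H | E) ≈ 0.484

Write H for 'the water sample is contaminated'. Prior odds H:¬H = 0.19/0.81 = 0.23457. For the 'positive' outcome, the likelihood ratio is 0.88/0.22 = 4.0000.
Posterior odds = 0.23457 × 4.0000 = 0.93827, so P(H|E) = 0.93827/(1+0.93827) = 0.484.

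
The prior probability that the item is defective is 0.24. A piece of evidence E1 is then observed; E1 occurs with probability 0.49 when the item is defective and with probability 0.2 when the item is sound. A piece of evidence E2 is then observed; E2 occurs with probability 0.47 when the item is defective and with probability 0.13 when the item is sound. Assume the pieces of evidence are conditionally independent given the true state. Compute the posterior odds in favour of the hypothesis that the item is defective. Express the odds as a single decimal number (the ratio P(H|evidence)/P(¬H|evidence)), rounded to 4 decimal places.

Posterior odds ≈ 2.7972

Prior odds = 0.24/(1−0.24) = 0.31579.
Likelihood ratio for E1 = 0.49/0.2 = 2.4500.
Likelihood ratio for E2 = 0.47/0.13 = 3.6154.
Posterior odds = prior odds × LR₁ × LR₂ = 2.7972.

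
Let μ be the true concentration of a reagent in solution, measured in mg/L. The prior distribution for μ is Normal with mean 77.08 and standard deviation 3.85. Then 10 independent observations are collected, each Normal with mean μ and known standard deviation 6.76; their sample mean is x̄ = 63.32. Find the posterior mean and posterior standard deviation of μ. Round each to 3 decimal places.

Posterior mean ≈ 66.563; posterior SD ≈ 1.869

With known σ, the Normal prior is conjugate. Weight on the data is w = (n/σ²)/(n/σ² + 1/τ₀²) = 0.218830/(0.218830+0.0674650) = 0.76435.
Posterior mean = w·x̄ + (1−w)·μ₀ = 0.76435·63.32 + 0.23565·77.08 = 66.563. Posterior variance = 1/(0.218830+0.0674650) = 3.49290, so SD = 1.869.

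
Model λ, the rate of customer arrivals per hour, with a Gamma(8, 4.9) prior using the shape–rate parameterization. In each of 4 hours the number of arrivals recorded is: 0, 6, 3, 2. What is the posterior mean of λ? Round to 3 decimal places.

The Poisson likelihood adds the total count to the shape and the number of exposure periods to the rate. Here ∑xᵢ = 11 and n = 4, so shape 8→19 and rate 4.9→8.9.
E[λ | data] = 19/8.9 = 2.135.

Posterior mean ≈ 2.135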